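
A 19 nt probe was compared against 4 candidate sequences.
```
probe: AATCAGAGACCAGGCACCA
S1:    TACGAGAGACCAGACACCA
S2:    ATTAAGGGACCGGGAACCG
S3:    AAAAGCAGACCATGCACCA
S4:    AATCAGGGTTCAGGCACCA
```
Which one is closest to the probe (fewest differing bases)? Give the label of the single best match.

S4

Hamming distances to probe — S1: 4; S2: 6; S3: 5; S4: 3.
Smallest is S4 with 3 mismatches.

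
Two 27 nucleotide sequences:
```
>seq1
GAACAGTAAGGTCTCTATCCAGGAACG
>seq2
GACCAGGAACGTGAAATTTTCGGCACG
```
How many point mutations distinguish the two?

Comparing position by position, 12 bases differ: 3 (A/C), 7 (T/G), 10 (G/C), 13 (C/G), 14 (T/A), 15 (C/A), 16 (T/A), 17 (A/T), 19 (C/T), 20 (C/T), 21 (A/C), 24 (A/C).

12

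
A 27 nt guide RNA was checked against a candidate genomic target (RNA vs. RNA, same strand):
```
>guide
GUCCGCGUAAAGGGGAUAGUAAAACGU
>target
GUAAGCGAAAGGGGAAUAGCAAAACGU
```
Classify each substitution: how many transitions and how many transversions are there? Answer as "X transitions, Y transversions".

3 transitions, 3 transversions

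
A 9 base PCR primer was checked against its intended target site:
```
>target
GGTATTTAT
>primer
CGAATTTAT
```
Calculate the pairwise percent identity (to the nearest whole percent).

78%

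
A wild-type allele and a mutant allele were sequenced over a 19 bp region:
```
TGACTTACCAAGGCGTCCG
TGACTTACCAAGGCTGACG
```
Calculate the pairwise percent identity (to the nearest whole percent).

Mismatches at positions 15, 16, 17 (1-based): 3 of 19.
Identical positions: 16/19 = 84.21% → 84%.

84%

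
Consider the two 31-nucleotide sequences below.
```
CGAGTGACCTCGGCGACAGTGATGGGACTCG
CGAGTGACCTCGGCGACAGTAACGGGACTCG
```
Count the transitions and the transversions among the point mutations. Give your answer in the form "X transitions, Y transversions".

2 transitions, 0 transversions

Transitions (purine↔purine or pyrimidine↔pyrimidine): 21 G→A, 23 T→C.
Transversions (purine↔pyrimidine): none.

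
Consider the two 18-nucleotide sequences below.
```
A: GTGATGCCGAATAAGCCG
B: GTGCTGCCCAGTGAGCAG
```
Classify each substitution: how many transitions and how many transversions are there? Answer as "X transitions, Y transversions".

2 transitions, 3 transversions

Transitions (purine↔purine or pyrimidine↔pyrimidine): 11 A→G, 13 A→G.
Transversions (purine↔pyrimidine): 4 A→C, 9 G→C, 17 C→A.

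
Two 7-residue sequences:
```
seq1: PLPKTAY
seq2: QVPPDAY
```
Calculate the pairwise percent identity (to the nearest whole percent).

4 positions differ (1, 2, 4, 5), so 3 of 7 match: 3/7 = 42.86%.

43%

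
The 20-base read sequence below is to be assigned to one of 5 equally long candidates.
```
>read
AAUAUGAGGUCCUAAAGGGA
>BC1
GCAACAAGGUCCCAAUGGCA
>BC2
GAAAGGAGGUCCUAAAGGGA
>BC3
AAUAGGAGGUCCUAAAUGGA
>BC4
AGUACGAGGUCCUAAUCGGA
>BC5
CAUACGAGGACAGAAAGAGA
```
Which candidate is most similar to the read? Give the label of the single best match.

BC3

Hamming distances to read — BC1: 8; BC2: 3; BC3: 2; BC4: 4; BC5: 6.
Smallest is BC3 with 2 mismatches.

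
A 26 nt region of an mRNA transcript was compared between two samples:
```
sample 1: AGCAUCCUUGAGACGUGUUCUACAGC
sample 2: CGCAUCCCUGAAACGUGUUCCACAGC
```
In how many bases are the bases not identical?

Comparing position by position, 4 bases differ: 1 (A/C), 8 (U/C), 12 (G/A), 21 (U/C).

4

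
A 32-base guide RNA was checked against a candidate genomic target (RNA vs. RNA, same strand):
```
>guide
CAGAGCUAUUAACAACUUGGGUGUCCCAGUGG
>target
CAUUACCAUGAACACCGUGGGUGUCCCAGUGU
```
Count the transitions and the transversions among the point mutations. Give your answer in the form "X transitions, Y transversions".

Mismatches (1-based):
position 3: G→U (purine→pyrimidine, transversion)
position 4: A→U (purine→pyrimidine, transversion)
position 5: G→A (purine→purine, transition)
position 7: U→C (pyrimidine→pyrimidine, transition)
position 10: U→G (pyrimidine→purine, transversion)
position 15: A→C (purine→pyrimidine, transversion)
position 17: U→G (pyrimidine→purine, transversion)
position 32: G→U (purine→pyrimidine, transversion)

2 transitions, 6 transversions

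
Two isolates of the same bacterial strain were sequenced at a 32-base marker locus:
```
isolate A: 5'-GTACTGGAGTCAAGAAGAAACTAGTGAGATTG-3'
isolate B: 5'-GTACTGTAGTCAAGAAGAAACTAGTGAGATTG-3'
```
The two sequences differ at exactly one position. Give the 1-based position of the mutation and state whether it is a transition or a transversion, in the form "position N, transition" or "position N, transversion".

position 7, transversion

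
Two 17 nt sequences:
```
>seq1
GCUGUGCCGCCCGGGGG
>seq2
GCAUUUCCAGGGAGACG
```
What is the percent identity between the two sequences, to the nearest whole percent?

10 positions differ (3, 4, 6, 9, 10, 11, 12, 13, 15, 16), so 7 of 17 match: 7/17 = 41.18%.

41%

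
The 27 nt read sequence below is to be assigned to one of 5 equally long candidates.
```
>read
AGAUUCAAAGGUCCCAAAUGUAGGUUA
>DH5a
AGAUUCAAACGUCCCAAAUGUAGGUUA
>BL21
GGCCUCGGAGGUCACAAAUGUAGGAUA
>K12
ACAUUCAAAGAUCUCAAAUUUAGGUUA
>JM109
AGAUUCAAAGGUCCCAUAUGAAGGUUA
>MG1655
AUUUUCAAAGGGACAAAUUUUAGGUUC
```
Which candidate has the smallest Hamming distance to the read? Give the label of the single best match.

DH5a

DH5a differs at 1 position; BL21 differs at 7 positions; K12 differs at 4 positions; JM109 differs at 2 positions; MG1655 differs at 8 positions. The closest is DH5a.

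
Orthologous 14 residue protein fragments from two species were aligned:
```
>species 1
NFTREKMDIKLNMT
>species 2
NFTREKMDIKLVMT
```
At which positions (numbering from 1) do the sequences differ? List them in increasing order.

Scanning 1-based: 12: N/V.

12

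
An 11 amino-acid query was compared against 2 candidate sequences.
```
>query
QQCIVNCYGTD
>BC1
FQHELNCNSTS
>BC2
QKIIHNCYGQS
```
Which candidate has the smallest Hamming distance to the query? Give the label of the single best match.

BC2

BC1 differs at 7 positions; BC2 differs at 5 positions. The closest is BC2.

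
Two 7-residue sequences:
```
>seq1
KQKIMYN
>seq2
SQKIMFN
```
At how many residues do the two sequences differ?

2

Mismatches (1-based): residue 1: K→S; residue 6: Y→F.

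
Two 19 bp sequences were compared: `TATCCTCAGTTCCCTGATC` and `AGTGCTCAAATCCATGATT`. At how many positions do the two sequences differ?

7

The sequences differ at positions 1, 2, 4, 9, 10, 14, 19 (1-based) — 7 in total.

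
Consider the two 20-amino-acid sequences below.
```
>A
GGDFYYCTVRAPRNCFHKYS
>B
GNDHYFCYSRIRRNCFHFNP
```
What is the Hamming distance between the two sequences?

10

Comparing position by position, 10 positions differ: 2 (G/N), 4 (F/H), 6 (Y/F), 8 (T/Y), 9 (V/S), 11 (A/I), 12 (P/R), 18 (K/F), 19 (Y/N), 20 (S/P).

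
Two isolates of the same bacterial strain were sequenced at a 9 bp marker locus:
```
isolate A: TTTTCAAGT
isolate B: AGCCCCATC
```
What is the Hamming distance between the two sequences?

7

The sequences differ at bases 1, 2, 3, 4, 6, 8, 9 (1-based) — 7 in total.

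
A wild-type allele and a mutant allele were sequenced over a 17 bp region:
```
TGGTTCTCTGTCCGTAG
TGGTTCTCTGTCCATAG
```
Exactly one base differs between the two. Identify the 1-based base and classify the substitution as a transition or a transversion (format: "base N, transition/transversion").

base 14, transition

The sequences differ only at base 14: G→A (purine→purine), a transition.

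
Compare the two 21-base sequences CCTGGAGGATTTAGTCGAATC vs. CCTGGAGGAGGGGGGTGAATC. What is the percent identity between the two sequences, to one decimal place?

71.4%

6 positions differ (10, 11, 12, 13, 15, 16), so 15 of 21 match: 15/21 = 71.43%.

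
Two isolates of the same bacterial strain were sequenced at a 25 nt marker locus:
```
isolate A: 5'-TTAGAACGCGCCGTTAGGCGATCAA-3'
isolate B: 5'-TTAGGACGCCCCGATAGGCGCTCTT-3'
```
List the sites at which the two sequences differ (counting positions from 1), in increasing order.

Differences at site 5 (A→G), site 10 (G→C), site 14 (T→A), site 21 (A→C), site 24 (A→T), site 25 (A→T).

5, 10, 14, 21, 24, 25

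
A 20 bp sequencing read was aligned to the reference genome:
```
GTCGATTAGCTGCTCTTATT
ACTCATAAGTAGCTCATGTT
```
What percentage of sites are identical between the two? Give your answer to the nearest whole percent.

55%

Mismatches at positions 1, 2, 3, 4, 7, 10, 11, 16, 18 (1-based): 9 of 20.
Identical positions: 11/20 = 55% → 55%.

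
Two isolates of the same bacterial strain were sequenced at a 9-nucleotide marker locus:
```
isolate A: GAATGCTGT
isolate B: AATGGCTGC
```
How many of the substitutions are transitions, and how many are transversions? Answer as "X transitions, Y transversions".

Transitions (purine↔purine or pyrimidine↔pyrimidine): 1 G→A, 9 T→C.
Transversions (purine↔pyrimidine): 3 A→T, 4 T→G.

2 transitions, 2 transversions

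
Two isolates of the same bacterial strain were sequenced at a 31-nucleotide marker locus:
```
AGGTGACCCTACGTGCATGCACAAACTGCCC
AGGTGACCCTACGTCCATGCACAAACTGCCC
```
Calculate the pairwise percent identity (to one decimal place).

96.8%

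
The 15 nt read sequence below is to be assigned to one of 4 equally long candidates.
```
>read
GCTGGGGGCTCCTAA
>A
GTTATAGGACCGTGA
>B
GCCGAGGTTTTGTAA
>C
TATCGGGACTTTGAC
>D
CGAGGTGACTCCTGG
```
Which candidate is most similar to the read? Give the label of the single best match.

A differs at 8 bases; B differs at 6 bases; C differs at 8 bases; D differs at 7 bases. The closest is B.

B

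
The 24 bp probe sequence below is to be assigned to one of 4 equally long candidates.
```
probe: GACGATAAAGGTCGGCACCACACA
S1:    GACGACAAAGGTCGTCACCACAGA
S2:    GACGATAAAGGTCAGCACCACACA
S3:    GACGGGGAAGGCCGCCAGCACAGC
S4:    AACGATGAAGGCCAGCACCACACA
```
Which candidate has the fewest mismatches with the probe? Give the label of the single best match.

S1 differs at 3 bases; S2 differs at 1 base; S3 differs at 8 bases; S4 differs at 4 bases. The closest is S2.

S2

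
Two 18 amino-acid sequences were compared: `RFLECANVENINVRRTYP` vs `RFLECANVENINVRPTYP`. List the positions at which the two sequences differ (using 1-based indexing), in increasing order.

Differences at position 15 (R→P).

15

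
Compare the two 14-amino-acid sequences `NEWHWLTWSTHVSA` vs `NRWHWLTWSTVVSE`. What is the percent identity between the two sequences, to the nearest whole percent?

79%

Mismatches at positions 2, 11, 14 (1-based): 3 of 14.
Identical positions: 11/14 = 78.57% → 79%.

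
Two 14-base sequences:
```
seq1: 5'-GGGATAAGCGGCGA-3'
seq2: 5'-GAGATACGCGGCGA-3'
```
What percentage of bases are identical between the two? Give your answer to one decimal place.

85.7%

2 positions differ (2, 7), so 12 of 14 match: 12/14 = 85.71%.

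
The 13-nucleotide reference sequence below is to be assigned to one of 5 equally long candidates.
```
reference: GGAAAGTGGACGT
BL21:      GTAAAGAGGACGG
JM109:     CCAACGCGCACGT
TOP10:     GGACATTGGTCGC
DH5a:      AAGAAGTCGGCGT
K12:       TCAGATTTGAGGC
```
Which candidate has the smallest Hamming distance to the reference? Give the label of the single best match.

BL21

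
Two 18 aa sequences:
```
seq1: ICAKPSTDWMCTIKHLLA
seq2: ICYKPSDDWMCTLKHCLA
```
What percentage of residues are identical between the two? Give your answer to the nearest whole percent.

78%

Mismatches at positions 3, 7, 13, 16 (1-based): 4 of 18.
Identical positions: 14/18 = 77.78% → 78%.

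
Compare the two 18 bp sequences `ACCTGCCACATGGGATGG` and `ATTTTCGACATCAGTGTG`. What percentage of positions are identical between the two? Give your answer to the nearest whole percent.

Mismatches at positions 2, 3, 5, 7, 12, 13, 15, 16, 17 (1-based): 9 of 18.
Identical positions: 9/18 = 50% → 50%.

50%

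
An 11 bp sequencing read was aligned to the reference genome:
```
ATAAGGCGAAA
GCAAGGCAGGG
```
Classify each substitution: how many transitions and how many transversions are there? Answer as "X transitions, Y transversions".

6 transitions, 0 transversions

Mismatches (1-based):
site 1: A→G (purine→purine, transition)
site 2: T→C (pyrimidine→pyrimidine, transition)
site 8: G→A (purine→purine, transition)
site 9: A→G (purine→purine, transition)
site 10: A→G (purine→purine, transition)
site 11: A→G (purine→purine, transition)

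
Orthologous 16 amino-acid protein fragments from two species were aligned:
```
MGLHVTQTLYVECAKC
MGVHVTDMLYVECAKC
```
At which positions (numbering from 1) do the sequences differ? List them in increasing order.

3, 7, 8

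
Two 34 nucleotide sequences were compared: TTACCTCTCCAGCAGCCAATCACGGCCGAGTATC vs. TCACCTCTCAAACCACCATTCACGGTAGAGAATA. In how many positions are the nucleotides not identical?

10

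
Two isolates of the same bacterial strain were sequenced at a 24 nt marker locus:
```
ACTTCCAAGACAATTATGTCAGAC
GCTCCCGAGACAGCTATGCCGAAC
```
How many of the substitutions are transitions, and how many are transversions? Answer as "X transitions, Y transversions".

8 transitions, 0 transversions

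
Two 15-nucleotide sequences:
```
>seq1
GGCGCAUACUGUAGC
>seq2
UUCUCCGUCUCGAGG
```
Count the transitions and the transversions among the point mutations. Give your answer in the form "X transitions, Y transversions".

0 transitions, 9 transversions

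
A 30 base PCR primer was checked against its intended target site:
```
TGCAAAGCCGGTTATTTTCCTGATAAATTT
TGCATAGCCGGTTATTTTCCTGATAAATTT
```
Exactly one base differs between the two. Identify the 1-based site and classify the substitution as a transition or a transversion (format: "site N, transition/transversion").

site 5, transversion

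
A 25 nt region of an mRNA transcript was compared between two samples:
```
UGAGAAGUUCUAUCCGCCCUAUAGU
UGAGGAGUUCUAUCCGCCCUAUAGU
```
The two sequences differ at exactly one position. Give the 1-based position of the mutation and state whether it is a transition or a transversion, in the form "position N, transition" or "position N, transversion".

position 5, transition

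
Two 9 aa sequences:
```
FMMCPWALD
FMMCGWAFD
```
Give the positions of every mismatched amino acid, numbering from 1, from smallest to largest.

Differences at position 5 (P→G), position 8 (L→F).

5, 8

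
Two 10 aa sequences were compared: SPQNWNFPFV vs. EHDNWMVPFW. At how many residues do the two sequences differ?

6

The sequences differ at residues 1, 2, 3, 6, 7, 10 (1-based) — 6 in total.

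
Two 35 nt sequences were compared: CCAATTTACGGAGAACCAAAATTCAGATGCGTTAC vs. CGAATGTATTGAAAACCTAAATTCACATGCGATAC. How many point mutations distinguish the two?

Comparing position by position, 8 positions differ: 2 (C/G), 6 (T/G), 9 (C/T), 10 (G/T), 13 (G/A), 18 (A/T), 26 (G/C), 32 (T/A).

8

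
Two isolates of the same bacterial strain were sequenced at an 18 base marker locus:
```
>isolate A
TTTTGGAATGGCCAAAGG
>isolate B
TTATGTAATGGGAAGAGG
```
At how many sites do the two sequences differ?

5

Mismatches (1-based): site 3: T→A; site 6: G→T; site 12: C→G; site 13: C→A; site 15: A→G.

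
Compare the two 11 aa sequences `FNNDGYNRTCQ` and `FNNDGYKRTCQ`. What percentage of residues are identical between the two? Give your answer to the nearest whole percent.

1 position differs (7), so 10 of 11 match: 10/11 = 90.91%.

91%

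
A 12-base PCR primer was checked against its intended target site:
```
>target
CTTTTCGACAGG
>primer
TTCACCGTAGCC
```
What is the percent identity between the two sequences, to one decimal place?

25.0%

9 positions differ (1, 3, 4, 5, 8, 9, 10, 11, 12), so 3 of 12 match: 3/12 = 25%.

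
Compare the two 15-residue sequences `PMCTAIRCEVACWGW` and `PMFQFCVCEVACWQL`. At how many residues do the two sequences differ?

Mismatches (1-based): residue 3: C→F; residue 4: T→Q; residue 5: A→F; residue 6: I→C; residue 7: R→V; residue 14: G→Q; residue 15: W→L.

7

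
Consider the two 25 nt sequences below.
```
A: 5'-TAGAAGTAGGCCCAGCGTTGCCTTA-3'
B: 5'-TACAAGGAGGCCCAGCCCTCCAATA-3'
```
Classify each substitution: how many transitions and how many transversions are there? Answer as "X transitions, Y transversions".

Transitions (purine↔purine or pyrimidine↔pyrimidine): 18 T→C.
Transversions (purine↔pyrimidine): 3 G→C, 7 T→G, 17 G→C, 20 G→C, 22 C→A, 23 T→A.

1 transition, 6 transversions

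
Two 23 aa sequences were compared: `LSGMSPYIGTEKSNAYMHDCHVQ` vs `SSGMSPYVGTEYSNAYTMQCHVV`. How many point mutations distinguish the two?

7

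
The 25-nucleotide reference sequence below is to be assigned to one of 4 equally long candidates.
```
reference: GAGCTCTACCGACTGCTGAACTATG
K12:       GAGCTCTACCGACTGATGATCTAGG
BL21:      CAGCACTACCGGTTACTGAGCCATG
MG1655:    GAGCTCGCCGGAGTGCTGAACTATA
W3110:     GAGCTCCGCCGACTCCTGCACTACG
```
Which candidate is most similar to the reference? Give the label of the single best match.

Hamming distances to reference — K12: 3; BL21: 7; MG1655: 5; W3110: 5.
Smallest is K12 with 3 mismatches.

K12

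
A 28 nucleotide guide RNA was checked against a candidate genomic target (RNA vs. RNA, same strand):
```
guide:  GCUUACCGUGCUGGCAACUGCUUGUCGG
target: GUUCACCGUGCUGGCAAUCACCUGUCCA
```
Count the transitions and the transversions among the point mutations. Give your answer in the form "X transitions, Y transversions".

7 transitions, 1 transversion

Mismatches (1-based):
base 2: C→U (pyrimidine→pyrimidine, transition)
base 4: U→C (pyrimidine→pyrimidine, transition)
base 18: C→U (pyrimidine→pyrimidine, transition)
base 19: U→C (pyrimidine→pyrimidine, transition)
base 20: G→A (purine→purine, transition)
base 22: U→C (pyrimidine→pyrimidine, transition)
base 27: G→C (purine→pyrimidine, transversion)
base 28: G→A (purine→purine, transition)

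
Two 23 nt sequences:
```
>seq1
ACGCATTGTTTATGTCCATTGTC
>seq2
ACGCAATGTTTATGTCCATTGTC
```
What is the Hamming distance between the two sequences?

1

The sequences differ at sites 6 (1-based) — 1 in total.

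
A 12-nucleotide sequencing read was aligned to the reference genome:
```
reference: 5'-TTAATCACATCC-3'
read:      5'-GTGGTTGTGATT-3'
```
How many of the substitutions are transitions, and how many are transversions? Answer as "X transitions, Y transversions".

Transitions (purine↔purine or pyrimidine↔pyrimidine): 3 A→G, 4 A→G, 6 C→T, 7 A→G, 8 C→T, 9 A→G, 11 C→T, 12 C→T.
Transversions (purine↔pyrimidine): 1 T→G, 10 T→A.

8 transitions, 2 transversions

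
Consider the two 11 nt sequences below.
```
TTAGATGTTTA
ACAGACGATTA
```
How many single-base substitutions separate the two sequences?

4

Comparing position by position, 4 sites differ: 1 (T/A), 2 (T/C), 6 (T/C), 8 (T/A).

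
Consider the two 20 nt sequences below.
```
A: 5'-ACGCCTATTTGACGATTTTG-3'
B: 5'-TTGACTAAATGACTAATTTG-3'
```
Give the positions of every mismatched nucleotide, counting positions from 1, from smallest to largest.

Scanning 1-based: 1: A/T; 2: C/T; 4: C/A; 8: T/A; 9: T/A; 14: G/T; 16: T/A.

1, 2, 4, 8, 9, 14, 16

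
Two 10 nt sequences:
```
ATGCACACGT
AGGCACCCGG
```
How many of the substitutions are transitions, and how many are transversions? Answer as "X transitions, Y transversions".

Mismatches (1-based):
site 2: T→G (pyrimidine→purine, transversion)
site 7: A→C (purine→pyrimidine, transversion)
site 10: T→G (pyrimidine→purine, transversion)

0 transitions, 3 transversions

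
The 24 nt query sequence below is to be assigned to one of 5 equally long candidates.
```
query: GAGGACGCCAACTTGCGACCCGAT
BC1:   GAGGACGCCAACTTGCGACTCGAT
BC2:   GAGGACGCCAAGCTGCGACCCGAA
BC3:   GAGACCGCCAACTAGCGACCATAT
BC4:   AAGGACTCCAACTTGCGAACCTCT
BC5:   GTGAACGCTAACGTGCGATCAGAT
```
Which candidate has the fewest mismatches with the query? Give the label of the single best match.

BC1

BC1 differs at 1 base; BC2 differs at 3 bases; BC3 differs at 5 bases; BC4 differs at 5 bases; BC5 differs at 6 bases. The closest is BC1.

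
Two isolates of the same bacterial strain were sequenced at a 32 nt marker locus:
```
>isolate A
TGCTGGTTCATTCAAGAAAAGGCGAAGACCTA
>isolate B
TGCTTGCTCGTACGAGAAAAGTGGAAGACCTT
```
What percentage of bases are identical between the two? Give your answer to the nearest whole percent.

Mismatches at positions 5, 7, 10, 12, 14, 22, 23, 32 (1-based): 8 of 32.
Identical positions: 24/32 = 75% → 75%.

75%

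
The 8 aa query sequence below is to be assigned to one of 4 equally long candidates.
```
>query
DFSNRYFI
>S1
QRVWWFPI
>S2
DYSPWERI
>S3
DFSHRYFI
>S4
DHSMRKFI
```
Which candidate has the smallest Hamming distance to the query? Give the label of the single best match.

S1 differs at 7 residues; S2 differs at 5 residues; S3 differs at 1 residue; S4 differs at 3 residues. The closest is S3.

S3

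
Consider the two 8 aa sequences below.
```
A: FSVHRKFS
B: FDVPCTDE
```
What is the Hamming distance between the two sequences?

Comparing position by position, 6 positions differ: 2 (S/D), 4 (H/P), 5 (R/C), 6 (K/T), 7 (F/D), 8 (S/E).

6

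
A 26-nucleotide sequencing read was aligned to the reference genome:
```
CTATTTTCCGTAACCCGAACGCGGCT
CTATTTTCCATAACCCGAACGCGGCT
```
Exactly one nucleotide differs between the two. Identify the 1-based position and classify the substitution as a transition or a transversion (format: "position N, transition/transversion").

position 10, transition

The sequences differ only at position 10: G→A (purine→purine), a transition.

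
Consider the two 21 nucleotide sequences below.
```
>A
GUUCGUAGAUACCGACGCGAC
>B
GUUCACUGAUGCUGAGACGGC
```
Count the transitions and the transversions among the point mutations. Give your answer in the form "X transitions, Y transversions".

6 transitions, 2 transversions

Transitions (purine↔purine or pyrimidine↔pyrimidine): 5 G→A, 6 U→C, 11 A→G, 13 C→U, 17 G→A, 20 A→G.
Transversions (purine↔pyrimidine): 7 A→U, 16 C→G.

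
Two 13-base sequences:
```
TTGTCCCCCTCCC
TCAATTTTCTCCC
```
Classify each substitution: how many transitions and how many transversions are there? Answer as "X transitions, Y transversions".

6 transitions, 1 transversion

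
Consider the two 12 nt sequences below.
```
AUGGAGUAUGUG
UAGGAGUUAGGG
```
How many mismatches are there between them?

5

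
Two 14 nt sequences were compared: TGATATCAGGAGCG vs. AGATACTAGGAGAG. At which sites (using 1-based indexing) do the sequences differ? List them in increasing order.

Differences at site 1 (T→A), site 6 (T→C), site 7 (C→T), site 13 (C→A).

1, 6, 7, 13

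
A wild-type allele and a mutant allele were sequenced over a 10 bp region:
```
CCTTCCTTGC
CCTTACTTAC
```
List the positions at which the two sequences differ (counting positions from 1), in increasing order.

Scanning 1-based: 5: C/A; 9: G/A.

5, 9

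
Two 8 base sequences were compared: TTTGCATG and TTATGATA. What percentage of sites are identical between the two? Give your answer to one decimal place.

50.0%

4 positions differ (3, 4, 5, 8), so 4 of 8 match: 4/8 = 50%.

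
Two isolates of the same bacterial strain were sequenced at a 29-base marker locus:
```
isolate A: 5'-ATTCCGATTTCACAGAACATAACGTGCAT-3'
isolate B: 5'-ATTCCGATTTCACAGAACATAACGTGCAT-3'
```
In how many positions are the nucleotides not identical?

0

The two sequences are identical at every position.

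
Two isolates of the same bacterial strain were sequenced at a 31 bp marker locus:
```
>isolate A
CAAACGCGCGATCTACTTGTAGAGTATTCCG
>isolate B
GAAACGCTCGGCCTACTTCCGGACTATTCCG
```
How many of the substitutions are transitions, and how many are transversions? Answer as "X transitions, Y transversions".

Mismatches (1-based):
site 1: C→G (pyrimidine→purine, transversion)
site 8: G→T (purine→pyrimidine, transversion)
site 11: A→G (purine→purine, transition)
site 12: T→C (pyrimidine→pyrimidine, transition)
site 19: G→C (purine→pyrimidine, transversion)
site 20: T→C (pyrimidine→pyrimidine, transition)
site 21: A→G (purine→purine, transition)
site 24: G→C (purine→pyrimidine, transversion)

4 transitions, 4 transversions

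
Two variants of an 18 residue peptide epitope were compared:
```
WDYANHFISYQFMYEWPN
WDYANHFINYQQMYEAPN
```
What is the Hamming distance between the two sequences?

3

Comparing position by position, 3 positions differ: 9 (S/N), 12 (F/Q), 16 (W/A).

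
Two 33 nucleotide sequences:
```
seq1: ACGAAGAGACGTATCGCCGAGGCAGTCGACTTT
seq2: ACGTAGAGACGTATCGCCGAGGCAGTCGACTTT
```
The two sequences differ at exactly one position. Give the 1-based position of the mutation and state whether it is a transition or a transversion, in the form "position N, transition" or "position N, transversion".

position 4, transversion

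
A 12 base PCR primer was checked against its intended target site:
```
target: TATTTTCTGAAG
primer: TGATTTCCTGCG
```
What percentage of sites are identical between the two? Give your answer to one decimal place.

Mismatches at positions 2, 3, 8, 9, 10, 11 (1-based): 6 of 12.
Identical positions: 6/12 = 50% → 50.0%.

50.0%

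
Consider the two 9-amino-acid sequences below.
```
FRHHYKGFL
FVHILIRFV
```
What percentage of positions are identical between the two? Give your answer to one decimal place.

33.3%

6 positions differ (2, 4, 5, 6, 7, 9), so 3 of 9 match: 3/9 = 33.33%.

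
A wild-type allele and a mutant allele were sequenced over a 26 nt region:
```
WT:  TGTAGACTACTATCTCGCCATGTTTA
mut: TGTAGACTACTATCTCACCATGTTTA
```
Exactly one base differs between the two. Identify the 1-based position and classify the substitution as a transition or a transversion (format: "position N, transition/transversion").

Position 17 changes G→A. G is a purine and A is a purine, so this is a transition.

position 17, transition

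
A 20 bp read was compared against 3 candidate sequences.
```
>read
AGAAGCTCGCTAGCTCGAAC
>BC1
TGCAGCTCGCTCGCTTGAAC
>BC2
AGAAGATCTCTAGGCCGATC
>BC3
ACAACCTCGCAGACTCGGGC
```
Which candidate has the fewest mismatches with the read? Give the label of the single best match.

BC1 differs at 4 bases; BC2 differs at 5 bases; BC3 differs at 7 bases. The closest is BC1.

BC1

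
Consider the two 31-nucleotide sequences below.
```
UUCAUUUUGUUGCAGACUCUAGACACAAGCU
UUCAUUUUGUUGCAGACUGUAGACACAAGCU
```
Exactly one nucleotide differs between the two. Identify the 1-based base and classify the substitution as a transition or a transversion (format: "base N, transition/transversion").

base 19, transversion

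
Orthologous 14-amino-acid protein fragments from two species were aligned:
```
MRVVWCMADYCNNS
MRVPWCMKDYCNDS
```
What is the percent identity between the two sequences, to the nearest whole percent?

Mismatches at positions 4, 8, 13 (1-based): 3 of 14.
Identical positions: 11/14 = 78.57% → 79%.

79%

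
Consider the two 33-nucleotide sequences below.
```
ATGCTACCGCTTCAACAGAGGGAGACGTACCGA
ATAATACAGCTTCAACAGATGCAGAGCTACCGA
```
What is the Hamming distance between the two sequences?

Mismatches (1-based): position 3: G→A; position 4: C→A; position 8: C→A; position 20: G→T; position 22: G→C; position 26: C→G; position 27: G→C.

7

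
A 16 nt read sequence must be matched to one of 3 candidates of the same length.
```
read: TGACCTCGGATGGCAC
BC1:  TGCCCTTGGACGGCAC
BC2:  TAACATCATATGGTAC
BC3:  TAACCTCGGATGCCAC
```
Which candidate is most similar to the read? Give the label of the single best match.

BC3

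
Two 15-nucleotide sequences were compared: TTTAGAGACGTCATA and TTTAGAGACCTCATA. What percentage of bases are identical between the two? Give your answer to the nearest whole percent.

93%

1 position differs (10), so 14 of 15 match: 14/15 = 93.33%.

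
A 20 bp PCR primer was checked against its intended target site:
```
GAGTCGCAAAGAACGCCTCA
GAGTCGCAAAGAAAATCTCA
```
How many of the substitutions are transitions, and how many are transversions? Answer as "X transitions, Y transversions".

Mismatches (1-based):
base 14: C→A (pyrimidine→purine, transversion)
base 15: G→A (purine→purine, transition)
base 16: C→T (pyrimidine→pyrimidine, transition)

2 transitions, 1 transversion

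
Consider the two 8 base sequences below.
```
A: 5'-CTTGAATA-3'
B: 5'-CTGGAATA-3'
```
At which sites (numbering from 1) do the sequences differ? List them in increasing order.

3

Differences at site 3 (T→G).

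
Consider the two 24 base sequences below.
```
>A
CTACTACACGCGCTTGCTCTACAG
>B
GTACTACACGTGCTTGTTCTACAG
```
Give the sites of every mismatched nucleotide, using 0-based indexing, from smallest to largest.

Scanning 0-based: 0: C/G; 10: C/T; 16: C/T.

0, 10, 16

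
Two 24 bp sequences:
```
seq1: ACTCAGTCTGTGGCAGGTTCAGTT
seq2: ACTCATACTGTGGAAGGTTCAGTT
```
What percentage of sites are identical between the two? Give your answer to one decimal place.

87.5%

3 positions differ (6, 7, 14), so 21 of 24 match: 21/24 = 87.5%.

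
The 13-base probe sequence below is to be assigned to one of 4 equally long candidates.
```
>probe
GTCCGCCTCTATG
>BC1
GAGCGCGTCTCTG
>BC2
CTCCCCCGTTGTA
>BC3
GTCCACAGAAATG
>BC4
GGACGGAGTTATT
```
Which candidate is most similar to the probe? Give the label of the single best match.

BC1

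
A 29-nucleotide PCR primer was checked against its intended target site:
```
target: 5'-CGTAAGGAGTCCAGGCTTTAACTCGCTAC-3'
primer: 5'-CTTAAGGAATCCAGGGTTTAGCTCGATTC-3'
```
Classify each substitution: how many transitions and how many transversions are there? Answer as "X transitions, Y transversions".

Transitions (purine↔purine or pyrimidine↔pyrimidine): 9 G→A, 21 A→G.
Transversions (purine↔pyrimidine): 2 G→T, 16 C→G, 26 C→A, 28 A→T.

2 transitions, 4 transversions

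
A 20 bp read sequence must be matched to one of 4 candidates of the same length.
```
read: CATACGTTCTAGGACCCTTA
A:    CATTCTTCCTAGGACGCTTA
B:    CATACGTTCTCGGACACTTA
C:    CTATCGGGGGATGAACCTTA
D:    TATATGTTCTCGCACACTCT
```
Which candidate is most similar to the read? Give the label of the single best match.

B

A differs at 4 sites; B differs at 2 sites; C differs at 9 sites; D differs at 7 sites. The closest is B.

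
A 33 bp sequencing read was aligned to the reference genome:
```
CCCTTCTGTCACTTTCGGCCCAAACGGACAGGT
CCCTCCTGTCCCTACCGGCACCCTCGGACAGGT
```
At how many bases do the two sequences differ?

8

Comparing position by position, 8 bases differ: 5 (T/C), 11 (A/C), 14 (T/A), 15 (T/C), 20 (C/A), 22 (A/C), 23 (A/C), 24 (A/T).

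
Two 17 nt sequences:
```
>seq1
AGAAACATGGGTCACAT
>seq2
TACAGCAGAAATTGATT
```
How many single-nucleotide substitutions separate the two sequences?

12

Comparing position by position, 12 positions differ: 1 (A/T), 2 (G/A), 3 (A/C), 5 (A/G), 8 (T/G), 9 (G/A), 10 (G/A), 11 (G/A), 13 (C/T), 14 (A/G), 15 (C/A), 16 (A/T).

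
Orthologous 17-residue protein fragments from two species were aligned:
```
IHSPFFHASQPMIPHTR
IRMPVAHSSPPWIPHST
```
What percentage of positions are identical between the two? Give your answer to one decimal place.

47.1%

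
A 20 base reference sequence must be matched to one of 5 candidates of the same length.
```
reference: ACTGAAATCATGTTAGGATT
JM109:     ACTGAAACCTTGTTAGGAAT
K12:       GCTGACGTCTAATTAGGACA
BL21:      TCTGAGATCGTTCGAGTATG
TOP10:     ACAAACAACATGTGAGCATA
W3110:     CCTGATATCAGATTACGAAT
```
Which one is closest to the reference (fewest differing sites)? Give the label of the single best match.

JM109 differs at 3 sites; K12 differs at 8 sites; BL21 differs at 8 sites; TOP10 differs at 7 sites; W3110 differs at 6 sites. The closest is JM109.

JM109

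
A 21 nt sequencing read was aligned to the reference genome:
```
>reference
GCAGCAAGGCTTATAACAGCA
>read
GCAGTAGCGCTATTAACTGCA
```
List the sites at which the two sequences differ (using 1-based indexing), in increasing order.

5, 7, 8, 12, 13, 18

Scanning 1-based: 5: C/T; 7: A/G; 8: G/C; 12: T/A; 13: A/T; 18: A/T.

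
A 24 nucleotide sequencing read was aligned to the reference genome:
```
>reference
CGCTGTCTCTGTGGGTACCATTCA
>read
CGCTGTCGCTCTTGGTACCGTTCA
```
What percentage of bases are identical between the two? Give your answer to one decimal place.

83.3%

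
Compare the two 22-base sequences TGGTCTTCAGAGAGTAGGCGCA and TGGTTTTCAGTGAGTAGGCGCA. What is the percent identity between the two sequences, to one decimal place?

90.9%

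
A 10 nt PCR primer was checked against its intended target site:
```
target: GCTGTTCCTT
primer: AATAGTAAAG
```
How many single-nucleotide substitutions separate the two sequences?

8

Comparing position by position, 8 positions differ: 1 (G/A), 2 (C/A), 4 (G/A), 5 (T/G), 7 (C/A), 8 (C/A), 9 (T/A), 10 (T/G).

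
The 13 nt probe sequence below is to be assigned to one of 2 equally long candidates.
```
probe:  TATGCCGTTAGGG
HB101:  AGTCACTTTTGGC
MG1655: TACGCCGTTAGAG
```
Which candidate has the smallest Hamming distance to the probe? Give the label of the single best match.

HB101 differs at 7 sites; MG1655 differs at 2 sites. The closest is MG1655.

MG1655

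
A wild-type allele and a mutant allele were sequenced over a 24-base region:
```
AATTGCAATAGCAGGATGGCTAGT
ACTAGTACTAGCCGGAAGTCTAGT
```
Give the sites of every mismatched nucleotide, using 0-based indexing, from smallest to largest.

Scanning 0-based: 1: A/C; 3: T/A; 5: C/T; 7: A/C; 12: A/C; 16: T/A; 18: G/T.

1, 3, 5, 7, 12, 16, 18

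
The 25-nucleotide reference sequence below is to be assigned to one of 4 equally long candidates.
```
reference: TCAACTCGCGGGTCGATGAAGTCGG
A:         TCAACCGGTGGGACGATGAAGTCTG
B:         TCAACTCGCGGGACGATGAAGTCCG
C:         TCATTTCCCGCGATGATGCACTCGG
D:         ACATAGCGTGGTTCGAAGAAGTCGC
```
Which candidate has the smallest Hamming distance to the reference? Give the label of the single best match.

Hamming distances to reference — A: 5; B: 2; C: 8; D: 8.
Smallest is B with 2 mismatches.

B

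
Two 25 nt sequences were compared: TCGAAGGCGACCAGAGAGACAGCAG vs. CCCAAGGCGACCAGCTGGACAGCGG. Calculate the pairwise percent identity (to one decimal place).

Mismatches at positions 1, 3, 15, 16, 17, 24 (1-based): 6 of 25.
Identical positions: 19/25 = 76% → 76.0%.

76.0%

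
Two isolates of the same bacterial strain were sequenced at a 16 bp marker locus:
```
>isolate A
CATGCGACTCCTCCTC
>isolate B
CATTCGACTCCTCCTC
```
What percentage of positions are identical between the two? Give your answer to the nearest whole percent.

94%

Mismatch at position 4 (1-based): 1 of 16.
Identical positions: 15/16 = 93.75% → 94%.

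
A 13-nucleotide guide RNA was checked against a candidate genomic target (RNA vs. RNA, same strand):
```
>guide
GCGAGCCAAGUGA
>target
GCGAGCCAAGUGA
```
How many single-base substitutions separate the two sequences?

0

No positions differ; the sequences are identical.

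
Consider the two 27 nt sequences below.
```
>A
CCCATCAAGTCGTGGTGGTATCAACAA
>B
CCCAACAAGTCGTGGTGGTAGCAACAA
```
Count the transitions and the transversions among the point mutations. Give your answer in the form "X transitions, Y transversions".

0 transitions, 2 transversions

Mismatches (1-based):
site 5: T→A (pyrimidine→purine, transversion)
site 21: T→G (pyrimidine→purine, transversion)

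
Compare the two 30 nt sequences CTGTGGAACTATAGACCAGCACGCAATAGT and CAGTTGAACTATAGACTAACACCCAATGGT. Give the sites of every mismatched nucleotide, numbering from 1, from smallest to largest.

Scanning 1-based: 2: T/A; 5: G/T; 17: C/T; 19: G/A; 23: G/C; 28: A/G.

2, 5, 17, 19, 23, 28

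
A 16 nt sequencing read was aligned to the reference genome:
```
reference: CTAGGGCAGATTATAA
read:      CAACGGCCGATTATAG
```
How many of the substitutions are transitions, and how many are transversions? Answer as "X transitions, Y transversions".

1 transition, 3 transversions

Transitions (purine↔purine or pyrimidine↔pyrimidine): 16 A→G.
Transversions (purine↔pyrimidine): 2 T→A, 4 G→C, 8 A→C.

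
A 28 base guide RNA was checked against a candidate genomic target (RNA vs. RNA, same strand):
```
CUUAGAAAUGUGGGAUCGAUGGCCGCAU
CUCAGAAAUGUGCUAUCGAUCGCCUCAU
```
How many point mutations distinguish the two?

Mismatches (1-based): site 3: U→C; site 13: G→C; site 14: G→U; site 21: G→C; site 25: G→U.

5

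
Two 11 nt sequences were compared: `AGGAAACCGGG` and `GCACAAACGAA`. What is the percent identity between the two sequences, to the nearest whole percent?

Mismatches at positions 1, 2, 3, 4, 7, 10, 11 (1-based): 7 of 11.
Identical positions: 4/11 = 36.36% → 36%.

36%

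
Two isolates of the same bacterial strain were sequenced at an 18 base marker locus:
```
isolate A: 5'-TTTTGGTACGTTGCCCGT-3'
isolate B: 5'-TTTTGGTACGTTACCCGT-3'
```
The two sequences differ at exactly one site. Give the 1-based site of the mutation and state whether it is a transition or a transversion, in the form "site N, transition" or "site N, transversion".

Site 13 changes G→A. G is a purine and A is a purine, so this is a transition.

site 13, transition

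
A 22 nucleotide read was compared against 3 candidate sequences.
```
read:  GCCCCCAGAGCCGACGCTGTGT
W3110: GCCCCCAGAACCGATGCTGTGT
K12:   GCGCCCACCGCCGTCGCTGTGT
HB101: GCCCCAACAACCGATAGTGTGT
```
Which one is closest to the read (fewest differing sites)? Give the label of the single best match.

W3110

Hamming distances to read — W3110: 2; K12: 4; HB101: 6.
Smallest is W3110 with 2 mismatches.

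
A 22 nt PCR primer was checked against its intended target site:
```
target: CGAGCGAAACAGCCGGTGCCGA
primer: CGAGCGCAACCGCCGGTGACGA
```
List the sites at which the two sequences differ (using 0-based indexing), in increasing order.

Scanning 0-based: 6: A/C; 10: A/C; 18: C/A.

6, 10, 18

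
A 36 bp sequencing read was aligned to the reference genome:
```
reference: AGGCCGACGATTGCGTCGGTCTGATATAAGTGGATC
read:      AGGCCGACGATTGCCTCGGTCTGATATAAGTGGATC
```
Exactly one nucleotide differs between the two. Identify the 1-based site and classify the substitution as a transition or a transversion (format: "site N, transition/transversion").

The sequences differ only at site 15: G→C (purine→pyrimidine), a transversion.

site 15, transversion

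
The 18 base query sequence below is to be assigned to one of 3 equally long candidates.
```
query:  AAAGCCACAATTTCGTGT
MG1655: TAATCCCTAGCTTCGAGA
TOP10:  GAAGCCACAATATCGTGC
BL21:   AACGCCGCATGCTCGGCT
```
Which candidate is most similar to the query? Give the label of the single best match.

Hamming distances to query — MG1655: 8; TOP10: 3; BL21: 7.
Smallest is TOP10 with 3 mismatches.

TOP10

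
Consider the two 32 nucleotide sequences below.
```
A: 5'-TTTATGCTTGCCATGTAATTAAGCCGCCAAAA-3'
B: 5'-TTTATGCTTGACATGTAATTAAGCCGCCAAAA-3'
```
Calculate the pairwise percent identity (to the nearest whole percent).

97%

1 position differs (11), so 31 of 32 match: 31/32 = 96.88%.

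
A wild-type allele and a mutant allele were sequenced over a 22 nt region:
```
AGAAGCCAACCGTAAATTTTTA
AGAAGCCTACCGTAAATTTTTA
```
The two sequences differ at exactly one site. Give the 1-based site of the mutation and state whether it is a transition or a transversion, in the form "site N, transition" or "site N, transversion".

site 8, transversion

Site 8 changes A→T. A is a purine and T is a pyrimidine, so this is a transversion.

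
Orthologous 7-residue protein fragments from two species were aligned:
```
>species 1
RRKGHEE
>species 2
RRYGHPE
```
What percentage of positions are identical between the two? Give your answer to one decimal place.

Mismatches at positions 3, 6 (1-based): 2 of 7.
Identical positions: 5/7 = 71.43% → 71.4%.

71.4%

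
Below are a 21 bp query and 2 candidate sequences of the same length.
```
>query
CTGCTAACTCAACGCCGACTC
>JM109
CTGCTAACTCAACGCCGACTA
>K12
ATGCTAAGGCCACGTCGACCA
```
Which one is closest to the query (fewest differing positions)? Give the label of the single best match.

JM109 differs at 1 position; K12 differs at 7 positions. The closest is JM109.

JM109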